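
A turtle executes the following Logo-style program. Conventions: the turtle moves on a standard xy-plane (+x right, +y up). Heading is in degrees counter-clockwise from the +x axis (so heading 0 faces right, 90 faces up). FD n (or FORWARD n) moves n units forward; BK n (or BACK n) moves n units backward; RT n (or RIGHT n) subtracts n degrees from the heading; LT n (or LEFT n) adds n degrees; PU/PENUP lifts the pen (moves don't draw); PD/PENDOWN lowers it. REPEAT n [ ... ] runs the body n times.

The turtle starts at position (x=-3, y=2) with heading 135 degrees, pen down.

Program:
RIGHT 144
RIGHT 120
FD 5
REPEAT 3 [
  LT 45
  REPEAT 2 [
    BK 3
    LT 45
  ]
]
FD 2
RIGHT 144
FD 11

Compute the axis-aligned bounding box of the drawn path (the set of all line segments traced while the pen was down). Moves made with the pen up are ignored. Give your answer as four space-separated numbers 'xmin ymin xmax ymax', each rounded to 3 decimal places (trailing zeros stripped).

Executing turtle program step by step:
Start: pos=(-3,2), heading=135, pen down
RT 144: heading 135 -> 351
RT 120: heading 351 -> 231
FD 5: (-3,2) -> (-6.147,-1.886) [heading=231, draw]
REPEAT 3 [
  -- iteration 1/3 --
  LT 45: heading 231 -> 276
  REPEAT 2 [
    -- iteration 1/2 --
    BK 3: (-6.147,-1.886) -> (-6.46,1.098) [heading=276, draw]
    LT 45: heading 276 -> 321
    -- iteration 2/2 --
    BK 3: (-6.46,1.098) -> (-8.792,2.986) [heading=321, draw]
    LT 45: heading 321 -> 6
  ]
  -- iteration 2/3 --
  LT 45: heading 6 -> 51
  REPEAT 2 [
    -- iteration 1/2 --
    BK 3: (-8.792,2.986) -> (-10.68,0.654) [heading=51, draw]
    LT 45: heading 51 -> 96
    -- iteration 2/2 --
    BK 3: (-10.68,0.654) -> (-10.366,-2.329) [heading=96, draw]
    LT 45: heading 96 -> 141
  ]
  -- iteration 3/3 --
  LT 45: heading 141 -> 186
  REPEAT 2 [
    -- iteration 1/2 --
    BK 3: (-10.366,-2.329) -> (-7.382,-2.016) [heading=186, draw]
    LT 45: heading 186 -> 231
    -- iteration 2/2 --
    BK 3: (-7.382,-2.016) -> (-5.494,0.316) [heading=231, draw]
    LT 45: heading 231 -> 276
  ]
]
FD 2: (-5.494,0.316) -> (-5.285,-1.673) [heading=276, draw]
RT 144: heading 276 -> 132
FD 11: (-5.285,-1.673) -> (-12.646,6.501) [heading=132, draw]
Final: pos=(-12.646,6.501), heading=132, 9 segment(s) drawn

Segment endpoints: x in {-12.646, -10.68, -10.366, -8.792, -7.382, -6.46, -6.147, -5.494, -5.285, -3}, y in {-2.329, -2.016, -1.886, -1.673, 0.316, 0.654, 1.098, 2, 2.986, 6.501}
xmin=-12.646, ymin=-2.329, xmax=-3, ymax=6.501

Answer: -12.646 -2.329 -3 6.501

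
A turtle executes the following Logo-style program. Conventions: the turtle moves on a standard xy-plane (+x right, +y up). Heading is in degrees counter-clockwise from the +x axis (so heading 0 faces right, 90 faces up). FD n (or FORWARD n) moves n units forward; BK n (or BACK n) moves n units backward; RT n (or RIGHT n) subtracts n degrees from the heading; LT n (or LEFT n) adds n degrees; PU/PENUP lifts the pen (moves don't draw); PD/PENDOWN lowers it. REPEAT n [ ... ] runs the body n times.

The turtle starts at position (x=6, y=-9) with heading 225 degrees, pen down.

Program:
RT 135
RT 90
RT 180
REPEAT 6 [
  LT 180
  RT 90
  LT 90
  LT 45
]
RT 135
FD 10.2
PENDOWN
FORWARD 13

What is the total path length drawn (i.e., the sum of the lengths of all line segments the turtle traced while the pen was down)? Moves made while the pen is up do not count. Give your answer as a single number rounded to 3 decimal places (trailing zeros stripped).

Executing turtle program step by step:
Start: pos=(6,-9), heading=225, pen down
RT 135: heading 225 -> 90
RT 90: heading 90 -> 0
RT 180: heading 0 -> 180
REPEAT 6 [
  -- iteration 1/6 --
  LT 180: heading 180 -> 0
  RT 90: heading 0 -> 270
  LT 90: heading 270 -> 0
  LT 45: heading 0 -> 45
  -- iteration 2/6 --
  LT 180: heading 45 -> 225
  RT 90: heading 225 -> 135
  LT 90: heading 135 -> 225
  LT 45: heading 225 -> 270
  -- iteration 3/6 --
  LT 180: heading 270 -> 90
  RT 90: heading 90 -> 0
  LT 90: heading 0 -> 90
  LT 45: heading 90 -> 135
  -- iteration 4/6 --
  LT 180: heading 135 -> 315
  RT 90: heading 315 -> 225
  LT 90: heading 225 -> 315
  LT 45: heading 315 -> 0
  -- iteration 5/6 --
  LT 180: heading 0 -> 180
  RT 90: heading 180 -> 90
  LT 90: heading 90 -> 180
  LT 45: heading 180 -> 225
  -- iteration 6/6 --
  LT 180: heading 225 -> 45
  RT 90: heading 45 -> 315
  LT 90: heading 315 -> 45
  LT 45: heading 45 -> 90
]
RT 135: heading 90 -> 315
FD 10.2: (6,-9) -> (13.212,-16.212) [heading=315, draw]
PD: pen down
FD 13: (13.212,-16.212) -> (22.405,-25.405) [heading=315, draw]
Final: pos=(22.405,-25.405), heading=315, 2 segment(s) drawn

Segment lengths:
  seg 1: (6,-9) -> (13.212,-16.212), length = 10.2
  seg 2: (13.212,-16.212) -> (22.405,-25.405), length = 13
Total = 23.2

Answer: 23.2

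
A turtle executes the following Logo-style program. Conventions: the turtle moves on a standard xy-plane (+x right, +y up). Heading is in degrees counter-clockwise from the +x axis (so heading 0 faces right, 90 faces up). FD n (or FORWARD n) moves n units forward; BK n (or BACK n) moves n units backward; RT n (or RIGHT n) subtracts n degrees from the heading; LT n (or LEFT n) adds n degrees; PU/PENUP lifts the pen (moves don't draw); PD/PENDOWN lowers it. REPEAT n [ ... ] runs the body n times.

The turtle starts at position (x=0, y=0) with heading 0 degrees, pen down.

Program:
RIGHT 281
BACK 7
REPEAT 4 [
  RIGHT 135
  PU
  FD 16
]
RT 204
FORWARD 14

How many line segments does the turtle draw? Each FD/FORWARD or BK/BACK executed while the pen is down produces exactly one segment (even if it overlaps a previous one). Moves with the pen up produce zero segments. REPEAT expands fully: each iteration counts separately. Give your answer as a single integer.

Executing turtle program step by step:
Start: pos=(0,0), heading=0, pen down
RT 281: heading 0 -> 79
BK 7: (0,0) -> (-1.336,-6.871) [heading=79, draw]
REPEAT 4 [
  -- iteration 1/4 --
  RT 135: heading 79 -> 304
  PU: pen up
  FD 16: (-1.336,-6.871) -> (7.611,-20.136) [heading=304, move]
  -- iteration 2/4 --
  RT 135: heading 304 -> 169
  PU: pen up
  FD 16: (7.611,-20.136) -> (-8.095,-17.083) [heading=169, move]
  -- iteration 3/4 --
  RT 135: heading 169 -> 34
  PU: pen up
  FD 16: (-8.095,-17.083) -> (5.17,-8.136) [heading=34, move]
  -- iteration 4/4 --
  RT 135: heading 34 -> 259
  PU: pen up
  FD 16: (5.17,-8.136) -> (2.117,-23.842) [heading=259, move]
]
RT 204: heading 259 -> 55
FD 14: (2.117,-23.842) -> (10.147,-12.374) [heading=55, move]
Final: pos=(10.147,-12.374), heading=55, 1 segment(s) drawn
Segments drawn: 1

Answer: 1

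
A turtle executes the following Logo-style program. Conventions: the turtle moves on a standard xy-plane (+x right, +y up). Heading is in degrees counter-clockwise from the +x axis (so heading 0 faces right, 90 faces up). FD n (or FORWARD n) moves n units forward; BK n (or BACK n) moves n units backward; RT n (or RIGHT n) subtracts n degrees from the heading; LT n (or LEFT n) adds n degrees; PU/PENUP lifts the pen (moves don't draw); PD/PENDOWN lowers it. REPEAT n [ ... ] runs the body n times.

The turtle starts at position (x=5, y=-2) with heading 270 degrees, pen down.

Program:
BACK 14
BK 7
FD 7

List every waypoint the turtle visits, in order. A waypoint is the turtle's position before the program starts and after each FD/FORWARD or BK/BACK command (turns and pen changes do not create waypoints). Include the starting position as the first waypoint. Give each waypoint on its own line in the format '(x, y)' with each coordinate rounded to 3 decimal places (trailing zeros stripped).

Executing turtle program step by step:
Start: pos=(5,-2), heading=270, pen down
BK 14: (5,-2) -> (5,12) [heading=270, draw]
BK 7: (5,12) -> (5,19) [heading=270, draw]
FD 7: (5,19) -> (5,12) [heading=270, draw]
Final: pos=(5,12), heading=270, 3 segment(s) drawn
Waypoints (4 total):
(5, -2)
(5, 12)
(5, 19)
(5, 12)

Answer: (5, -2)
(5, 12)
(5, 19)
(5, 12)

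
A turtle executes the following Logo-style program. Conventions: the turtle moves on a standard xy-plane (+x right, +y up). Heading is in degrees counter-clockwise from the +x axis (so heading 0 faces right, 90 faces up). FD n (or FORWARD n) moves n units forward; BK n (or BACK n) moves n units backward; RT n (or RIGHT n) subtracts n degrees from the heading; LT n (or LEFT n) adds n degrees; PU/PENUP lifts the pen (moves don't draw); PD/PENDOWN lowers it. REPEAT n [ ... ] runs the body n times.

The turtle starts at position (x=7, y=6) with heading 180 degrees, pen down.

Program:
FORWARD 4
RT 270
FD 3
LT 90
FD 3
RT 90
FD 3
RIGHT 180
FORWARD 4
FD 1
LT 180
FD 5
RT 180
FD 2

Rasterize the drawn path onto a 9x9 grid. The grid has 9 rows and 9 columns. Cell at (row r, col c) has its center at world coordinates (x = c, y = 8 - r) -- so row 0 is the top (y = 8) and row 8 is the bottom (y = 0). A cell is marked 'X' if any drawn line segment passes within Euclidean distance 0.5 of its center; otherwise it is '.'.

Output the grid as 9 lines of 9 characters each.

Segment 0: (7,6) -> (3,6)
Segment 1: (3,6) -> (3,3)
Segment 2: (3,3) -> (6,3)
Segment 3: (6,3) -> (6,0)
Segment 4: (6,0) -> (6,4)
Segment 5: (6,4) -> (6,5)
Segment 6: (6,5) -> (6,0)
Segment 7: (6,0) -> (6,2)

Answer: .........
.........
...XXXXX.
...X..X..
...X..X..
...XXXX..
......X..
......X..
......X..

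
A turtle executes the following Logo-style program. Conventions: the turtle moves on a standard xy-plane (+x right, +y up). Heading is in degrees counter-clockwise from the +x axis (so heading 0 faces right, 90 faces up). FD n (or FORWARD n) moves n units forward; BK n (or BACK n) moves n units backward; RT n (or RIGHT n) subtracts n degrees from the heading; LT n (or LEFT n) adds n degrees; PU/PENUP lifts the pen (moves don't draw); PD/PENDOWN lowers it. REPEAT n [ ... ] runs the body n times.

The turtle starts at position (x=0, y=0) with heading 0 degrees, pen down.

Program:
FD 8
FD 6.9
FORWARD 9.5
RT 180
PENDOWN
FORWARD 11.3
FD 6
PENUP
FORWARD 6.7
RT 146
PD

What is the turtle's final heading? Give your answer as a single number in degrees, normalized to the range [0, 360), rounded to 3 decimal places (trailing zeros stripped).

Executing turtle program step by step:
Start: pos=(0,0), heading=0, pen down
FD 8: (0,0) -> (8,0) [heading=0, draw]
FD 6.9: (8,0) -> (14.9,0) [heading=0, draw]
FD 9.5: (14.9,0) -> (24.4,0) [heading=0, draw]
RT 180: heading 0 -> 180
PD: pen down
FD 11.3: (24.4,0) -> (13.1,0) [heading=180, draw]
FD 6: (13.1,0) -> (7.1,0) [heading=180, draw]
PU: pen up
FD 6.7: (7.1,0) -> (0.4,0) [heading=180, move]
RT 146: heading 180 -> 34
PD: pen down
Final: pos=(0.4,0), heading=34, 5 segment(s) drawn

Answer: 34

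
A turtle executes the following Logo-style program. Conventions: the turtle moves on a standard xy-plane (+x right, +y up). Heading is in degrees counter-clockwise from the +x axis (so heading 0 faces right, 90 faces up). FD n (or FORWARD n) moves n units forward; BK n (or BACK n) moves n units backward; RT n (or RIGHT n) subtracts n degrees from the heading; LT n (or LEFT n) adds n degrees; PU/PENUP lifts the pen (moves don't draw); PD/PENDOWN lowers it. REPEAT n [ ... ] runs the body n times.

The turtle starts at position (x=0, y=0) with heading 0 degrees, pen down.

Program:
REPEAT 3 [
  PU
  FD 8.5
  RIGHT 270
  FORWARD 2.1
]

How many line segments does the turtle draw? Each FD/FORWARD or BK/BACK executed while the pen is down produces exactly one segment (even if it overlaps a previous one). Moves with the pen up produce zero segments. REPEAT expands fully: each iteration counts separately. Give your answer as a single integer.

Executing turtle program step by step:
Start: pos=(0,0), heading=0, pen down
REPEAT 3 [
  -- iteration 1/3 --
  PU: pen up
  FD 8.5: (0,0) -> (8.5,0) [heading=0, move]
  RT 270: heading 0 -> 90
  FD 2.1: (8.5,0) -> (8.5,2.1) [heading=90, move]
  -- iteration 2/3 --
  PU: pen up
  FD 8.5: (8.5,2.1) -> (8.5,10.6) [heading=90, move]
  RT 270: heading 90 -> 180
  FD 2.1: (8.5,10.6) -> (6.4,10.6) [heading=180, move]
  -- iteration 3/3 --
  PU: pen up
  FD 8.5: (6.4,10.6) -> (-2.1,10.6) [heading=180, move]
  RT 270: heading 180 -> 270
  FD 2.1: (-2.1,10.6) -> (-2.1,8.5) [heading=270, move]
]
Final: pos=(-2.1,8.5), heading=270, 0 segment(s) drawn
Segments drawn: 0

Answer: 0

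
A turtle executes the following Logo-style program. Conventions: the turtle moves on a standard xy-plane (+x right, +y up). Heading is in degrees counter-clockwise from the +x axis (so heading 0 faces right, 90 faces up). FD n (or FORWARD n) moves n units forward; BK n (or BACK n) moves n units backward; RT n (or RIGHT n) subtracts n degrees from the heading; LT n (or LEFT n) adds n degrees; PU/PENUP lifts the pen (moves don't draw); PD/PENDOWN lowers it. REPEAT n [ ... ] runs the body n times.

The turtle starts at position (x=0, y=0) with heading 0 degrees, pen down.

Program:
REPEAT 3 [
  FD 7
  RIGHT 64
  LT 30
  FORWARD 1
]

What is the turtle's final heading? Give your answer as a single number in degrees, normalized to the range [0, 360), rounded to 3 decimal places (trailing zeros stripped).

Answer: 258

Derivation:
Executing turtle program step by step:
Start: pos=(0,0), heading=0, pen down
REPEAT 3 [
  -- iteration 1/3 --
  FD 7: (0,0) -> (7,0) [heading=0, draw]
  RT 64: heading 0 -> 296
  LT 30: heading 296 -> 326
  FD 1: (7,0) -> (7.829,-0.559) [heading=326, draw]
  -- iteration 2/3 --
  FD 7: (7.829,-0.559) -> (13.632,-4.474) [heading=326, draw]
  RT 64: heading 326 -> 262
  LT 30: heading 262 -> 292
  FD 1: (13.632,-4.474) -> (14.007,-5.401) [heading=292, draw]
  -- iteration 3/3 --
  FD 7: (14.007,-5.401) -> (16.629,-11.891) [heading=292, draw]
  RT 64: heading 292 -> 228
  LT 30: heading 228 -> 258
  FD 1: (16.629,-11.891) -> (16.421,-12.869) [heading=258, draw]
]
Final: pos=(16.421,-12.869), heading=258, 6 segment(s) drawn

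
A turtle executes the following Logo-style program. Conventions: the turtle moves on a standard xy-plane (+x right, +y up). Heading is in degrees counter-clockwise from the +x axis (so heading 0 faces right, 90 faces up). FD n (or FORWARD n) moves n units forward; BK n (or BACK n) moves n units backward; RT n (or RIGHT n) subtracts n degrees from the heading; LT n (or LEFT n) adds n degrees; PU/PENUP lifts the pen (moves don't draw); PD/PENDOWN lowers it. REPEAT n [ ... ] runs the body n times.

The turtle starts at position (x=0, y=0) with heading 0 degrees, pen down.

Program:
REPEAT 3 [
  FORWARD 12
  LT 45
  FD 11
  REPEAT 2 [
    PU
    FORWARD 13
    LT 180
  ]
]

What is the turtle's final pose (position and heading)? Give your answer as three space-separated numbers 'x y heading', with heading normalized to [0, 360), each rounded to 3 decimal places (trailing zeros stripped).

Answer: 20.485 47.042 135

Derivation:
Executing turtle program step by step:
Start: pos=(0,0), heading=0, pen down
REPEAT 3 [
  -- iteration 1/3 --
  FD 12: (0,0) -> (12,0) [heading=0, draw]
  LT 45: heading 0 -> 45
  FD 11: (12,0) -> (19.778,7.778) [heading=45, draw]
  REPEAT 2 [
    -- iteration 1/2 --
    PU: pen up
    FD 13: (19.778,7.778) -> (28.971,16.971) [heading=45, move]
    LT 180: heading 45 -> 225
    -- iteration 2/2 --
    PU: pen up
    FD 13: (28.971,16.971) -> (19.778,7.778) [heading=225, move]
    LT 180: heading 225 -> 45
  ]
  -- iteration 2/3 --
  FD 12: (19.778,7.778) -> (28.263,16.263) [heading=45, move]
  LT 45: heading 45 -> 90
  FD 11: (28.263,16.263) -> (28.263,27.263) [heading=90, move]
  REPEAT 2 [
    -- iteration 1/2 --
    PU: pen up
    FD 13: (28.263,27.263) -> (28.263,40.263) [heading=90, move]
    LT 180: heading 90 -> 270
    -- iteration 2/2 --
    PU: pen up
    FD 13: (28.263,40.263) -> (28.263,27.263) [heading=270, move]
    LT 180: heading 270 -> 90
  ]
  -- iteration 3/3 --
  FD 12: (28.263,27.263) -> (28.263,39.263) [heading=90, move]
  LT 45: heading 90 -> 135
  FD 11: (28.263,39.263) -> (20.485,47.042) [heading=135, move]
  REPEAT 2 [
    -- iteration 1/2 --
    PU: pen up
    FD 13: (20.485,47.042) -> (11.293,56.234) [heading=135, move]
    LT 180: heading 135 -> 315
    -- iteration 2/2 --
    PU: pen up
    FD 13: (11.293,56.234) -> (20.485,47.042) [heading=315, move]
    LT 180: heading 315 -> 135
  ]
]
Final: pos=(20.485,47.042), heading=135, 2 segment(s) drawn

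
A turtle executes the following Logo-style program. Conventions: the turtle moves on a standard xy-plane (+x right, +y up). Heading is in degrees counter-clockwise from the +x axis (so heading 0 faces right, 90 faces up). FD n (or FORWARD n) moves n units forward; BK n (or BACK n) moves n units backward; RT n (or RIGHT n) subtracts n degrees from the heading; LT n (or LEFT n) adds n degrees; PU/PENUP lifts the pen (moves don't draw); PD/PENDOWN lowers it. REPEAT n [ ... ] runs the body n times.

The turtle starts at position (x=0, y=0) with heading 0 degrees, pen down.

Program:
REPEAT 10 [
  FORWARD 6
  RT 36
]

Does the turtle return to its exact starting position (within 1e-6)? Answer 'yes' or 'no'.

Executing turtle program step by step:
Start: pos=(0,0), heading=0, pen down
REPEAT 10 [
  -- iteration 1/10 --
  FD 6: (0,0) -> (6,0) [heading=0, draw]
  RT 36: heading 0 -> 324
  -- iteration 2/10 --
  FD 6: (6,0) -> (10.854,-3.527) [heading=324, draw]
  RT 36: heading 324 -> 288
  -- iteration 3/10 --
  FD 6: (10.854,-3.527) -> (12.708,-9.233) [heading=288, draw]
  RT 36: heading 288 -> 252
  -- iteration 4/10 --
  FD 6: (12.708,-9.233) -> (10.854,-14.939) [heading=252, draw]
  RT 36: heading 252 -> 216
  -- iteration 5/10 --
  FD 6: (10.854,-14.939) -> (6,-18.466) [heading=216, draw]
  RT 36: heading 216 -> 180
  -- iteration 6/10 --
  FD 6: (6,-18.466) -> (0,-18.466) [heading=180, draw]
  RT 36: heading 180 -> 144
  -- iteration 7/10 --
  FD 6: (0,-18.466) -> (-4.854,-14.939) [heading=144, draw]
  RT 36: heading 144 -> 108
  -- iteration 8/10 --
  FD 6: (-4.854,-14.939) -> (-6.708,-9.233) [heading=108, draw]
  RT 36: heading 108 -> 72
  -- iteration 9/10 --
  FD 6: (-6.708,-9.233) -> (-4.854,-3.527) [heading=72, draw]
  RT 36: heading 72 -> 36
  -- iteration 10/10 --
  FD 6: (-4.854,-3.527) -> (0,0) [heading=36, draw]
  RT 36: heading 36 -> 0
]
Final: pos=(0,0), heading=0, 10 segment(s) drawn

Start position: (0, 0)
Final position: (0, 0)
Distance = 0; < 1e-6 -> CLOSED

Answer: yes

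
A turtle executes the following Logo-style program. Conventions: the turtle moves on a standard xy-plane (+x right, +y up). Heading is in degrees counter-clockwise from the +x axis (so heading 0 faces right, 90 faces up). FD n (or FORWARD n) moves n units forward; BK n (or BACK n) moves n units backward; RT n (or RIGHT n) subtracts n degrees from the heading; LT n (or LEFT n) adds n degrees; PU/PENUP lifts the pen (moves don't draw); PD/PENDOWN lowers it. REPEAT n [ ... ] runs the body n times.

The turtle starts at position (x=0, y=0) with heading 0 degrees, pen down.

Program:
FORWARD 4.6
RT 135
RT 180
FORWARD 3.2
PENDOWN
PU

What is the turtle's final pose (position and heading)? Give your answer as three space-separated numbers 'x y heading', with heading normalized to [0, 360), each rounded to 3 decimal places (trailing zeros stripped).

Answer: 6.863 2.263 45

Derivation:
Executing turtle program step by step:
Start: pos=(0,0), heading=0, pen down
FD 4.6: (0,0) -> (4.6,0) [heading=0, draw]
RT 135: heading 0 -> 225
RT 180: heading 225 -> 45
FD 3.2: (4.6,0) -> (6.863,2.263) [heading=45, draw]
PD: pen down
PU: pen up
Final: pos=(6.863,2.263), heading=45, 2 segment(s) drawn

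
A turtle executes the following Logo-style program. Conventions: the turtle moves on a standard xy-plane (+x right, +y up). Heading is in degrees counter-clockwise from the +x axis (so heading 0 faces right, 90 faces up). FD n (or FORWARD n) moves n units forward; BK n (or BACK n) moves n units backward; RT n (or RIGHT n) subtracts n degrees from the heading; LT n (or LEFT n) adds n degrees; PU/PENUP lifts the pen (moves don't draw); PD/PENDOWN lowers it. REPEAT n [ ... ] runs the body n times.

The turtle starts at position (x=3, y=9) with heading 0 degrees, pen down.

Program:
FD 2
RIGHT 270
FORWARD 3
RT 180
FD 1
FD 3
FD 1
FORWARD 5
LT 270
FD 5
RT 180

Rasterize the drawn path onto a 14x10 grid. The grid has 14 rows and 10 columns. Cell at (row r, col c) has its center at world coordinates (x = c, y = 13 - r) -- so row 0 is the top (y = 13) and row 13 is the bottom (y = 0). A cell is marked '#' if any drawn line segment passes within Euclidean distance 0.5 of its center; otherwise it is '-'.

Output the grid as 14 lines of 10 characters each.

Answer: ----------
-----#----
-----#----
-----#----
---###----
-----#----
-----#----
-----#----
-----#----
-----#----
-----#----
######----
----------
----------

Derivation:
Segment 0: (3,9) -> (5,9)
Segment 1: (5,9) -> (5,12)
Segment 2: (5,12) -> (5,11)
Segment 3: (5,11) -> (5,8)
Segment 4: (5,8) -> (5,7)
Segment 5: (5,7) -> (5,2)
Segment 6: (5,2) -> (0,2)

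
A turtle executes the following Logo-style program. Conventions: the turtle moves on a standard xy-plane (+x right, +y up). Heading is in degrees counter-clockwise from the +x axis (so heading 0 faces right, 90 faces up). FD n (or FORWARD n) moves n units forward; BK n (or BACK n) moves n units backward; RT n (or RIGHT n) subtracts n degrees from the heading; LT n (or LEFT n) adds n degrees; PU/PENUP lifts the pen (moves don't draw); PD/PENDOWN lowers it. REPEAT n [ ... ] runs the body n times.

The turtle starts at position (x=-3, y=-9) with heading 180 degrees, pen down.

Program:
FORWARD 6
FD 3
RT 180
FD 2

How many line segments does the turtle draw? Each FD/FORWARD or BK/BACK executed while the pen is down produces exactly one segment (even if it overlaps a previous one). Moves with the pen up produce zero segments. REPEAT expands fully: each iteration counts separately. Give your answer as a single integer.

Answer: 3

Derivation:
Executing turtle program step by step:
Start: pos=(-3,-9), heading=180, pen down
FD 6: (-3,-9) -> (-9,-9) [heading=180, draw]
FD 3: (-9,-9) -> (-12,-9) [heading=180, draw]
RT 180: heading 180 -> 0
FD 2: (-12,-9) -> (-10,-9) [heading=0, draw]
Final: pos=(-10,-9), heading=0, 3 segment(s) drawn
Segments drawn: 3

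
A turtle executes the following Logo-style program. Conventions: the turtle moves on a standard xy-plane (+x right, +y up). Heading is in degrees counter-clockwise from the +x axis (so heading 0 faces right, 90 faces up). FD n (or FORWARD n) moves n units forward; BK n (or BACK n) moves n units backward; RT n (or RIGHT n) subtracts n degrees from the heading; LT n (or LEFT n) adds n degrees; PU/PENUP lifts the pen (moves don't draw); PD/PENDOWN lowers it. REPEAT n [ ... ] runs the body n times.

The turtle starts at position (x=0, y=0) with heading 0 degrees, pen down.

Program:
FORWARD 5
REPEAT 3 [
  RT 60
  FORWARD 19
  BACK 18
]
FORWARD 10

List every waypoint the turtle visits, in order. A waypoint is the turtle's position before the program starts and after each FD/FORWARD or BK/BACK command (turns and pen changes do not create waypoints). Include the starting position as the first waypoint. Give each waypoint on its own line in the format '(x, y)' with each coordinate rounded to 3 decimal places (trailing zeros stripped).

Answer: (0, 0)
(5, 0)
(14.5, -16.454)
(5.5, -0.866)
(-4, -17.321)
(5, -1.732)
(-14, -1.732)
(4, -1.732)
(-6, -1.732)

Derivation:
Executing turtle program step by step:
Start: pos=(0,0), heading=0, pen down
FD 5: (0,0) -> (5,0) [heading=0, draw]
REPEAT 3 [
  -- iteration 1/3 --
  RT 60: heading 0 -> 300
  FD 19: (5,0) -> (14.5,-16.454) [heading=300, draw]
  BK 18: (14.5,-16.454) -> (5.5,-0.866) [heading=300, draw]
  -- iteration 2/3 --
  RT 60: heading 300 -> 240
  FD 19: (5.5,-0.866) -> (-4,-17.321) [heading=240, draw]
  BK 18: (-4,-17.321) -> (5,-1.732) [heading=240, draw]
  -- iteration 3/3 --
  RT 60: heading 240 -> 180
  FD 19: (5,-1.732) -> (-14,-1.732) [heading=180, draw]
  BK 18: (-14,-1.732) -> (4,-1.732) [heading=180, draw]
]
FD 10: (4,-1.732) -> (-6,-1.732) [heading=180, draw]
Final: pos=(-6,-1.732), heading=180, 8 segment(s) drawn
Waypoints (9 total):
(0, 0)
(5, 0)
(14.5, -16.454)
(5.5, -0.866)
(-4, -17.321)
(5, -1.732)
(-14, -1.732)
(4, -1.732)
(-6, -1.732)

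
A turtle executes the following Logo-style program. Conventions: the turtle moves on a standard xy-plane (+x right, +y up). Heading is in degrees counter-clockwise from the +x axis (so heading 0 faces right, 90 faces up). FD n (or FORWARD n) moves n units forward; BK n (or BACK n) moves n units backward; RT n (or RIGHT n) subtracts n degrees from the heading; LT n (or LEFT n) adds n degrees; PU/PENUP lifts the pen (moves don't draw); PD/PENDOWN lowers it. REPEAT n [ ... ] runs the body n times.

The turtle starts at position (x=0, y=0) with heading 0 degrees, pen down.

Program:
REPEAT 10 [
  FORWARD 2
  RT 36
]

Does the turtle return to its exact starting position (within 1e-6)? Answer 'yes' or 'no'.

Answer: yes

Derivation:
Executing turtle program step by step:
Start: pos=(0,0), heading=0, pen down
REPEAT 10 [
  -- iteration 1/10 --
  FD 2: (0,0) -> (2,0) [heading=0, draw]
  RT 36: heading 0 -> 324
  -- iteration 2/10 --
  FD 2: (2,0) -> (3.618,-1.176) [heading=324, draw]
  RT 36: heading 324 -> 288
  -- iteration 3/10 --
  FD 2: (3.618,-1.176) -> (4.236,-3.078) [heading=288, draw]
  RT 36: heading 288 -> 252
  -- iteration 4/10 --
  FD 2: (4.236,-3.078) -> (3.618,-4.98) [heading=252, draw]
  RT 36: heading 252 -> 216
  -- iteration 5/10 --
  FD 2: (3.618,-4.98) -> (2,-6.155) [heading=216, draw]
  RT 36: heading 216 -> 180
  -- iteration 6/10 --
  FD 2: (2,-6.155) -> (0,-6.155) [heading=180, draw]
  RT 36: heading 180 -> 144
  -- iteration 7/10 --
  FD 2: (0,-6.155) -> (-1.618,-4.98) [heading=144, draw]
  RT 36: heading 144 -> 108
  -- iteration 8/10 --
  FD 2: (-1.618,-4.98) -> (-2.236,-3.078) [heading=108, draw]
  RT 36: heading 108 -> 72
  -- iteration 9/10 --
  FD 2: (-2.236,-3.078) -> (-1.618,-1.176) [heading=72, draw]
  RT 36: heading 72 -> 36
  -- iteration 10/10 --
  FD 2: (-1.618,-1.176) -> (0,0) [heading=36, draw]
  RT 36: heading 36 -> 0
]
Final: pos=(0,0), heading=0, 10 segment(s) drawn

Start position: (0, 0)
Final position: (0, 0)
Distance = 0; < 1e-6 -> CLOSED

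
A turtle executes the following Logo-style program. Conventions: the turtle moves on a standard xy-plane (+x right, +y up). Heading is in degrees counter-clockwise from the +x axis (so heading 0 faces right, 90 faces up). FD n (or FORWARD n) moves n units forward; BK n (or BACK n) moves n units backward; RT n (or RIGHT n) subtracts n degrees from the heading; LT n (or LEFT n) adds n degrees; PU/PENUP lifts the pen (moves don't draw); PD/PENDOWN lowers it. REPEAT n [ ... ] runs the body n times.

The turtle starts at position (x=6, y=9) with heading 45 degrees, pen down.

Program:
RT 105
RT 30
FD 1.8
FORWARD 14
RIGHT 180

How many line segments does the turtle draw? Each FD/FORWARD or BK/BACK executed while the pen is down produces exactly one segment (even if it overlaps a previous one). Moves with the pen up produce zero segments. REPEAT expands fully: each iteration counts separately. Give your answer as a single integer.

Executing turtle program step by step:
Start: pos=(6,9), heading=45, pen down
RT 105: heading 45 -> 300
RT 30: heading 300 -> 270
FD 1.8: (6,9) -> (6,7.2) [heading=270, draw]
FD 14: (6,7.2) -> (6,-6.8) [heading=270, draw]
RT 180: heading 270 -> 90
Final: pos=(6,-6.8), heading=90, 2 segment(s) drawn
Segments drawn: 2

Answer: 2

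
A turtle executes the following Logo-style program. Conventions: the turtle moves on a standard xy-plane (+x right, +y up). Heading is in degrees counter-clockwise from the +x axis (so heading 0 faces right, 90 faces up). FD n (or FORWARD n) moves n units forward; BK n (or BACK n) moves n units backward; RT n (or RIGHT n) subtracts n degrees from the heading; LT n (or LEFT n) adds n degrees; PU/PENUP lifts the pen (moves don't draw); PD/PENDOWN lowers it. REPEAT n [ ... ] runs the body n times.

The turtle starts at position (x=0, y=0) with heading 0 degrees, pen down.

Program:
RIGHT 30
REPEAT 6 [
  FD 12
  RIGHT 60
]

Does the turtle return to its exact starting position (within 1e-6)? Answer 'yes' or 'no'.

Answer: yes

Derivation:
Executing turtle program step by step:
Start: pos=(0,0), heading=0, pen down
RT 30: heading 0 -> 330
REPEAT 6 [
  -- iteration 1/6 --
  FD 12: (0,0) -> (10.392,-6) [heading=330, draw]
  RT 60: heading 330 -> 270
  -- iteration 2/6 --
  FD 12: (10.392,-6) -> (10.392,-18) [heading=270, draw]
  RT 60: heading 270 -> 210
  -- iteration 3/6 --
  FD 12: (10.392,-18) -> (0,-24) [heading=210, draw]
  RT 60: heading 210 -> 150
  -- iteration 4/6 --
  FD 12: (0,-24) -> (-10.392,-18) [heading=150, draw]
  RT 60: heading 150 -> 90
  -- iteration 5/6 --
  FD 12: (-10.392,-18) -> (-10.392,-6) [heading=90, draw]
  RT 60: heading 90 -> 30
  -- iteration 6/6 --
  FD 12: (-10.392,-6) -> (0,0) [heading=30, draw]
  RT 60: heading 30 -> 330
]
Final: pos=(0,0), heading=330, 6 segment(s) drawn

Start position: (0, 0)
Final position: (0, 0)
Distance = 0; < 1e-6 -> CLOSED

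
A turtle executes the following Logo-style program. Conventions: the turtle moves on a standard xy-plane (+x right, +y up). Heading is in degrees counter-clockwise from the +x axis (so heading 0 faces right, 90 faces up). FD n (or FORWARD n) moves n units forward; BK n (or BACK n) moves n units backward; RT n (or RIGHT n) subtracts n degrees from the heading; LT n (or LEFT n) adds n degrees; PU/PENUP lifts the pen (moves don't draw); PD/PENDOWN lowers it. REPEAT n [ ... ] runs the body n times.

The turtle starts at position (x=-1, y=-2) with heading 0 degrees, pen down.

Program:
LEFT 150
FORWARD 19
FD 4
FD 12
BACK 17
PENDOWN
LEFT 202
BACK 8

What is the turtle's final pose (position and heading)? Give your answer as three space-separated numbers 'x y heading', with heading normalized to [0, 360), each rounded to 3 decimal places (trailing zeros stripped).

Answer: -24.511 8.113 352

Derivation:
Executing turtle program step by step:
Start: pos=(-1,-2), heading=0, pen down
LT 150: heading 0 -> 150
FD 19: (-1,-2) -> (-17.454,7.5) [heading=150, draw]
FD 4: (-17.454,7.5) -> (-20.919,9.5) [heading=150, draw]
FD 12: (-20.919,9.5) -> (-31.311,15.5) [heading=150, draw]
BK 17: (-31.311,15.5) -> (-16.588,7) [heading=150, draw]
PD: pen down
LT 202: heading 150 -> 352
BK 8: (-16.588,7) -> (-24.511,8.113) [heading=352, draw]
Final: pos=(-24.511,8.113), heading=352, 5 segment(s) drawn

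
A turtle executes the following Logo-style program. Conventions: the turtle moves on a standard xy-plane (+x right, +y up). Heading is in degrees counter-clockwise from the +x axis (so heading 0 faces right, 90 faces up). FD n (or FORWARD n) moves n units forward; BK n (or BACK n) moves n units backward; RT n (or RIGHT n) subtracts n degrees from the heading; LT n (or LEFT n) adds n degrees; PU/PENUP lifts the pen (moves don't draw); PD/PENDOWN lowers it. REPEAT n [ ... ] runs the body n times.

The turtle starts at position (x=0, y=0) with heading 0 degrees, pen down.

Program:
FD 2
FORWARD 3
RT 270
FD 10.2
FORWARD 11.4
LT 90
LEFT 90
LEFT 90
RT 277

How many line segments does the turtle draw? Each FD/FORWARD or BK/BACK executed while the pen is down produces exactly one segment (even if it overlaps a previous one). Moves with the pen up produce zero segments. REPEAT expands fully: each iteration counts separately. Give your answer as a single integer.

Executing turtle program step by step:
Start: pos=(0,0), heading=0, pen down
FD 2: (0,0) -> (2,0) [heading=0, draw]
FD 3: (2,0) -> (5,0) [heading=0, draw]
RT 270: heading 0 -> 90
FD 10.2: (5,0) -> (5,10.2) [heading=90, draw]
FD 11.4: (5,10.2) -> (5,21.6) [heading=90, draw]
LT 90: heading 90 -> 180
LT 90: heading 180 -> 270
LT 90: heading 270 -> 0
RT 277: heading 0 -> 83
Final: pos=(5,21.6), heading=83, 4 segment(s) drawn
Segments drawn: 4

Answer: 4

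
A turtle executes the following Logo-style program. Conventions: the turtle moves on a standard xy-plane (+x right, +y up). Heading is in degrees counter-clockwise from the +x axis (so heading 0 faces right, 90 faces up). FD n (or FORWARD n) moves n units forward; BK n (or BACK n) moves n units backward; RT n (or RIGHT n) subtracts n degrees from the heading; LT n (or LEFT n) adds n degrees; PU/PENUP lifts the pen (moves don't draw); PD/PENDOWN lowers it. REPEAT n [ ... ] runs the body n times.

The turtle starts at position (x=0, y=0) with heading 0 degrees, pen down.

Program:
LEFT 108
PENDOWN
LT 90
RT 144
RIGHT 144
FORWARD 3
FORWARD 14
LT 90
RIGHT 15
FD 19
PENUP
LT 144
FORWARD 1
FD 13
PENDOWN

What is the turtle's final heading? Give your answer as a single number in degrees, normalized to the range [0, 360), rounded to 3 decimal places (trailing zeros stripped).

Answer: 129

Derivation:
Executing turtle program step by step:
Start: pos=(0,0), heading=0, pen down
LT 108: heading 0 -> 108
PD: pen down
LT 90: heading 108 -> 198
RT 144: heading 198 -> 54
RT 144: heading 54 -> 270
FD 3: (0,0) -> (0,-3) [heading=270, draw]
FD 14: (0,-3) -> (0,-17) [heading=270, draw]
LT 90: heading 270 -> 0
RT 15: heading 0 -> 345
FD 19: (0,-17) -> (18.353,-21.918) [heading=345, draw]
PU: pen up
LT 144: heading 345 -> 129
FD 1: (18.353,-21.918) -> (17.723,-21.14) [heading=129, move]
FD 13: (17.723,-21.14) -> (9.542,-11.038) [heading=129, move]
PD: pen down
Final: pos=(9.542,-11.038), heading=129, 3 segment(s) drawn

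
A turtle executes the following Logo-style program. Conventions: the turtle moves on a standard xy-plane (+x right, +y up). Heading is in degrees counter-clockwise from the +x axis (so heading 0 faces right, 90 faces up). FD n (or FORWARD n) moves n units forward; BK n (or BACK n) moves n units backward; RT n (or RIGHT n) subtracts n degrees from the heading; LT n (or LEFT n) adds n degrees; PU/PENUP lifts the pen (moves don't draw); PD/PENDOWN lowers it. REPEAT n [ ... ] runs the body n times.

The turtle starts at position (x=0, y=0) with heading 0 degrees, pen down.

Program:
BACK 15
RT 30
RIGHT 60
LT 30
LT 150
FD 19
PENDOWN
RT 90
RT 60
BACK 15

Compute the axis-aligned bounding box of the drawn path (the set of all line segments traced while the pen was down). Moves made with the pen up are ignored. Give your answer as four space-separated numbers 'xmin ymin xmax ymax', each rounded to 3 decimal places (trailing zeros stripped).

Answer: -22.5 0 0 31.99

Derivation:
Executing turtle program step by step:
Start: pos=(0,0), heading=0, pen down
BK 15: (0,0) -> (-15,0) [heading=0, draw]
RT 30: heading 0 -> 330
RT 60: heading 330 -> 270
LT 30: heading 270 -> 300
LT 150: heading 300 -> 90
FD 19: (-15,0) -> (-15,19) [heading=90, draw]
PD: pen down
RT 90: heading 90 -> 0
RT 60: heading 0 -> 300
BK 15: (-15,19) -> (-22.5,31.99) [heading=300, draw]
Final: pos=(-22.5,31.99), heading=300, 3 segment(s) drawn

Segment endpoints: x in {-22.5, -15, -15, 0}, y in {0, 19, 31.99}
xmin=-22.5, ymin=0, xmax=0, ymax=31.99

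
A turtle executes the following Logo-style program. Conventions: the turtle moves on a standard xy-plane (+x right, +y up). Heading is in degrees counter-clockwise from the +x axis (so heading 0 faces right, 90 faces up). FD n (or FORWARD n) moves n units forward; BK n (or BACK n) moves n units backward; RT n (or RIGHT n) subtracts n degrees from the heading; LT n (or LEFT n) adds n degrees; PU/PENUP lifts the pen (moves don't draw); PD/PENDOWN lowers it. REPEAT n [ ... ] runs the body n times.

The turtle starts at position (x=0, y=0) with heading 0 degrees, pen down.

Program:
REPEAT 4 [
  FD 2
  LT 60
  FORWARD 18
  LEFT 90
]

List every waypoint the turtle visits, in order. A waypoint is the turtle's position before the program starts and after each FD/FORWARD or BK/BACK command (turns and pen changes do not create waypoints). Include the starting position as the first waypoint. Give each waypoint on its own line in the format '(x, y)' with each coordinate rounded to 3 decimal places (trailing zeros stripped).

Answer: (0, 0)
(2, 0)
(11, 15.588)
(9.268, 16.588)
(-6.321, 7.588)
(-5.321, 5.856)
(12.679, 5.856)
(12.679, 7.856)
(-2.909, 16.856)

Derivation:
Executing turtle program step by step:
Start: pos=(0,0), heading=0, pen down
REPEAT 4 [
  -- iteration 1/4 --
  FD 2: (0,0) -> (2,0) [heading=0, draw]
  LT 60: heading 0 -> 60
  FD 18: (2,0) -> (11,15.588) [heading=60, draw]
  LT 90: heading 60 -> 150
  -- iteration 2/4 --
  FD 2: (11,15.588) -> (9.268,16.588) [heading=150, draw]
  LT 60: heading 150 -> 210
  FD 18: (9.268,16.588) -> (-6.321,7.588) [heading=210, draw]
  LT 90: heading 210 -> 300
  -- iteration 3/4 --
  FD 2: (-6.321,7.588) -> (-5.321,5.856) [heading=300, draw]
  LT 60: heading 300 -> 0
  FD 18: (-5.321,5.856) -> (12.679,5.856) [heading=0, draw]
  LT 90: heading 0 -> 90
  -- iteration 4/4 --
  FD 2: (12.679,5.856) -> (12.679,7.856) [heading=90, draw]
  LT 60: heading 90 -> 150
  FD 18: (12.679,7.856) -> (-2.909,16.856) [heading=150, draw]
  LT 90: heading 150 -> 240
]
Final: pos=(-2.909,16.856), heading=240, 8 segment(s) drawn
Waypoints (9 total):
(0, 0)
(2, 0)
(11, 15.588)
(9.268, 16.588)
(-6.321, 7.588)
(-5.321, 5.856)
(12.679, 5.856)
(12.679, 7.856)
(-2.909, 16.856)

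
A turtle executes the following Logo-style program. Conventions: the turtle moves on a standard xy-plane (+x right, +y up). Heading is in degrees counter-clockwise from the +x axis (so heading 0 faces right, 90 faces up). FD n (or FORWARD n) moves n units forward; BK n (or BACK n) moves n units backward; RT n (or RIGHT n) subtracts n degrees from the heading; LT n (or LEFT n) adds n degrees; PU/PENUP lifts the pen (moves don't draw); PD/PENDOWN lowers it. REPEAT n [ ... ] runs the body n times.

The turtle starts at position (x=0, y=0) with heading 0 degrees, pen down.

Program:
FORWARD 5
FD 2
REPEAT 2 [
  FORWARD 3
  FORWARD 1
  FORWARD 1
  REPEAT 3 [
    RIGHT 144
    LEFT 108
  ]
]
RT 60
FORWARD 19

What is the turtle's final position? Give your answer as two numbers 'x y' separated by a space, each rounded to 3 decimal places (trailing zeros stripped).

Executing turtle program step by step:
Start: pos=(0,0), heading=0, pen down
FD 5: (0,0) -> (5,0) [heading=0, draw]
FD 2: (5,0) -> (7,0) [heading=0, draw]
REPEAT 2 [
  -- iteration 1/2 --
  FD 3: (7,0) -> (10,0) [heading=0, draw]
  FD 1: (10,0) -> (11,0) [heading=0, draw]
  FD 1: (11,0) -> (12,0) [heading=0, draw]
  REPEAT 3 [
    -- iteration 1/3 --
    RT 144: heading 0 -> 216
    LT 108: heading 216 -> 324
    -- iteration 2/3 --
    RT 144: heading 324 -> 180
    LT 108: heading 180 -> 288
    -- iteration 3/3 --
    RT 144: heading 288 -> 144
    LT 108: heading 144 -> 252
  ]
  -- iteration 2/2 --
  FD 3: (12,0) -> (11.073,-2.853) [heading=252, draw]
  FD 1: (11.073,-2.853) -> (10.764,-3.804) [heading=252, draw]
  FD 1: (10.764,-3.804) -> (10.455,-4.755) [heading=252, draw]
  REPEAT 3 [
    -- iteration 1/3 --
    RT 144: heading 252 -> 108
    LT 108: heading 108 -> 216
    -- iteration 2/3 --
    RT 144: heading 216 -> 72
    LT 108: heading 72 -> 180
    -- iteration 3/3 --
    RT 144: heading 180 -> 36
    LT 108: heading 36 -> 144
  ]
]
RT 60: heading 144 -> 84
FD 19: (10.455,-4.755) -> (12.441,14.141) [heading=84, draw]
Final: pos=(12.441,14.141), heading=84, 9 segment(s) drawn

Answer: 12.441 14.141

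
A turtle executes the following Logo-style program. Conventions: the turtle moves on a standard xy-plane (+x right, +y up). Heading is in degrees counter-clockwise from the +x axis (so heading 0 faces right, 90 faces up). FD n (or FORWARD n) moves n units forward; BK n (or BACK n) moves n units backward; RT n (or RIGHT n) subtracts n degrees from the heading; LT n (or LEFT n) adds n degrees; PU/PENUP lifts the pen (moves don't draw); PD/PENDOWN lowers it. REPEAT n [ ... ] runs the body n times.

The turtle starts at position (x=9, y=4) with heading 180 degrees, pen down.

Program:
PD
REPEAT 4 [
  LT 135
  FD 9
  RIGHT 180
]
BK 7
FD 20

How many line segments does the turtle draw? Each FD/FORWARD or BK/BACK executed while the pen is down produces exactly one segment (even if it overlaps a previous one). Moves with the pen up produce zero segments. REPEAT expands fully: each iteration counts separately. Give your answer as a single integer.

Answer: 6

Derivation:
Executing turtle program step by step:
Start: pos=(9,4), heading=180, pen down
PD: pen down
REPEAT 4 [
  -- iteration 1/4 --
  LT 135: heading 180 -> 315
  FD 9: (9,4) -> (15.364,-2.364) [heading=315, draw]
  RT 180: heading 315 -> 135
  -- iteration 2/4 --
  LT 135: heading 135 -> 270
  FD 9: (15.364,-2.364) -> (15.364,-11.364) [heading=270, draw]
  RT 180: heading 270 -> 90
  -- iteration 3/4 --
  LT 135: heading 90 -> 225
  FD 9: (15.364,-11.364) -> (9,-17.728) [heading=225, draw]
  RT 180: heading 225 -> 45
  -- iteration 4/4 --
  LT 135: heading 45 -> 180
  FD 9: (9,-17.728) -> (0,-17.728) [heading=180, draw]
  RT 180: heading 180 -> 0
]
BK 7: (0,-17.728) -> (-7,-17.728) [heading=0, draw]
FD 20: (-7,-17.728) -> (13,-17.728) [heading=0, draw]
Final: pos=(13,-17.728), heading=0, 6 segment(s) drawn
Segments drawn: 6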